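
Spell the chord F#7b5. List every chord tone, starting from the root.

F#7b5 is a dominant seventh flat five built on F#.
root → F#
3rd (major 3rd) → A#
5th (diminished 5th) → C
7th (minor 7th) → E

F# – A# – C – E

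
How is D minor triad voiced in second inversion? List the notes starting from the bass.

A, D, F

D minor triad = D–F–A; second inversion → fifth (A) lowest.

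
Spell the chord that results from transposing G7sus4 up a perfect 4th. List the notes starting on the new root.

A perfect 4th up from G is C, so the new chord is C dominant seventh suspended fourth.
- root: C
- perfect 4th: F
- perfect 5th: G
- minor 7th: Bb

C  F  G  Bb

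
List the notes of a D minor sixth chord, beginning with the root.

D minor sixth: minor sixth on D.
D — root
F — minor 3rd
A — perfect 5th
B — major 6th

D F A B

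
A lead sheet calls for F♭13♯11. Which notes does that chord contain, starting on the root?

F♭, A♭, C♭, E𝄫, G♭, B♭, D♭

Root F♭, quality dominant thirteenth sharp eleven:
- root: F♭
- major 3rd: A♭
- perfect 5th: C♭
- minor 7th: E𝄫
- major 9th: G♭
- augmented 11th: B♭
- major 13th: D♭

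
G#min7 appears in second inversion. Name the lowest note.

D#

G#min7 in root position is G#–B–D#–F#.
Second inversion places the fifth in the bass, which is D#.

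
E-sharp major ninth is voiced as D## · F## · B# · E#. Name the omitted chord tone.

E-sharp major ninth = E#, G##, B#, D##, F##. The voicing lacks the 3rd (major 3rd), G##.

G##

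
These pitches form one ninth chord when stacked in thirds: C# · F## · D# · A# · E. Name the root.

Stacking in thirds gives D# – F## – A# – C# – E, so D# is the root — D# dominant seventh flat nine.

D#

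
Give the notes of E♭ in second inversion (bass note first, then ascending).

Bb Eb G

E♭ = Eb–G–Bb; second inversion → fifth (Bb) lowest.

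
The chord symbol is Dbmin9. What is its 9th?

Eb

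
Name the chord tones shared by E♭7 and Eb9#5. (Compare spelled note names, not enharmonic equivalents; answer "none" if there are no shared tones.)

E♭7 = Eb, G, Bb, Db.
Eb9#5 = Eb, G, B, Db, F.
Shared: Eb, G, Db.

Eb – G – Db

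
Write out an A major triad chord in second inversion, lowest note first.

A major triad = A–C#–E; second inversion → fifth (E) lowest.

E, A, C#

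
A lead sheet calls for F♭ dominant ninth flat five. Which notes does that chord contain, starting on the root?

F♭, A♭, C𝄫, E𝄫, G♭

F♭ dominant ninth flat five is a dominant ninth flat five built on F♭.
Root: F♭
Major 3rd (3rd): A♭
Diminished 5th (5th): C𝄫
Minor 7th (7th): E𝄫
Major 9th (9th): G♭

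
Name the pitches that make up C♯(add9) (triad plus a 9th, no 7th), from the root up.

C# – E# – G# – D#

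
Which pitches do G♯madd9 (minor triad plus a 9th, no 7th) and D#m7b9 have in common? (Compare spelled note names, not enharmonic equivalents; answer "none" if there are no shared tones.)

D#  A#

G♯madd9: G# B D# A#
D#m7b9: D# F# A# C# E
Common to both → D#, A#.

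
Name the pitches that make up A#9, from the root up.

A#  C##  E#  G#  B#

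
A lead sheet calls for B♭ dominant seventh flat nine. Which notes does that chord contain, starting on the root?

B-flat, D, F, A-flat, C-flat

B♭ dominant seventh flat nine: dominant seventh flat nine on B-flat.
root → B-flat
3rd (major 3rd) → D
5th (perfect 5th) → F
7th (minor 7th) → A-flat
9th (minor 9th) → C-flat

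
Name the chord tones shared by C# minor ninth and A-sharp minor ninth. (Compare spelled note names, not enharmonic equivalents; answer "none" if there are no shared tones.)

C-sharp, G-sharp

C# minor ninth: C-sharp E G-sharp B D-sharp
A-sharp minor ninth: A-sharp C-sharp E-sharp G-sharp B-sharp
Common to both → C-sharp, G-sharp.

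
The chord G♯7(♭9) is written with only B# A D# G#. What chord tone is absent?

G♯7(♭9) = G#, B#, D#, F#, A. The voicing lacks the 7th (minor 7th), F#.

F#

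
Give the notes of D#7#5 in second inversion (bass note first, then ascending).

A##, C#, D#, F##

D#7#5 = D#–F##–A##–C#; second inversion → fifth (A##) lowest.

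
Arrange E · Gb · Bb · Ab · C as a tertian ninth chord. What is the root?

Arranged so that each adjacent pair is a third by letter name: Ab – C – E – Gb – Bb.
The bottom of that stack, Ab, is the root (this is Ab dominant ninth sharp five).

Ab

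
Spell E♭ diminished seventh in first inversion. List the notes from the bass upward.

Gb, Bbb, Dbb, Eb

E♭ diminished seventh = Eb–Gb–Bbb–Dbb; first inversion → third (Gb) lowest.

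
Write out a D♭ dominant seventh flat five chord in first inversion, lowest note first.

D♭ dominant seventh flat five = D-flat–F–A-double-flat–C-flat; first inversion → third (F) lowest.

F  A-double-flat  C-flat  D-flat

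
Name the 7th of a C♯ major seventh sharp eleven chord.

B-sharp

C♯ major seventh sharp eleven is built on C-sharp; its 7th is a major 7th above the root.
A seventh above C uses the letter B, and the major 7th above C-sharp is B-sharp.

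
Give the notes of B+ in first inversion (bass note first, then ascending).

B+ = B–D#–F##; first inversion → third (D#) lowest.

D#, F##, B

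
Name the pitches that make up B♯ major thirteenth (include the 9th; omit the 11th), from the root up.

B♯ major thirteenth is a major thirteenth built on B#.
- root: B#
- major 3rd: D##
- perfect 5th: F##
- major 7th: A##
- major 9th: C##
- major 13th: G##

B#, D##, F##, A##, C##, G##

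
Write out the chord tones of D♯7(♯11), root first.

D♯ – F𝄪 – A♯ – C♯ – G𝄪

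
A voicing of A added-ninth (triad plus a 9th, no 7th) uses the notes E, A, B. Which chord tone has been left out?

A added-ninth = A, C-sharp, E, B. The voicing lacks the 3rd (major 3rd), C-sharp.

C-sharp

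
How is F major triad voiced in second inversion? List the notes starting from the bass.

C, F, A

In root position, F major triad is F–A–C.
Second inversion puts the fifth (C) in the bass.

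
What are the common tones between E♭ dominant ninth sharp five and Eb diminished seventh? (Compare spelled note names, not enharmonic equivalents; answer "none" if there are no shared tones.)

E♭ dominant ninth sharp five: E-flat G B D-flat F
Eb diminished seventh: E-flat G-flat B-double-flat D-double-flat
Common to both → E-flat.

E-flat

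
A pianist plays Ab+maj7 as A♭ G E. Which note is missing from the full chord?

The full Ab+maj7 chord is A♭, C, E, G.
Comparing with the voicing, the major 3rd (3rd) — C — is absent.

C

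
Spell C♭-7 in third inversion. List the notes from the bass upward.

Bbb, Cb, Ebb, Gb

C♭-7 = Cb–Ebb–Gb–Bbb; third inversion → seventh (Bbb) lowest.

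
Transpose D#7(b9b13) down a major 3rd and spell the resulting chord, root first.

B, D♯, F♯, A, C, G

D♯ down a major 3rd → B. New chord: B dominant seventh flat nine flat thirteen.
B — root
D♯ — major 3rd
F♯ — perfect 5th
A — minor 7th
C — minor 9th
G — minor 13th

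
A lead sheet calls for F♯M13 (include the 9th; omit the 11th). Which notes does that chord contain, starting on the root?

F♯  A♯  C♯  E♯  G♯  D♯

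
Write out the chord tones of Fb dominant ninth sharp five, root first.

Fb – Ab – C – Ebb – Gb

Fb dominant ninth sharp five: dominant ninth sharp five on Fb.
Root: Fb
Major 3rd (3rd): Ab
Augmented 5th (5th): C
Minor 7th (7th): Ebb
Major 9th (9th): Gb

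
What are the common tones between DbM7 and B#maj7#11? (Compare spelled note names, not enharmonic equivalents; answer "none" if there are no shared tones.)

none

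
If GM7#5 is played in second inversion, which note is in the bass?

GM7#5 = G–B–D#–F#. Second inversion → fifth in the bass = D#.

D#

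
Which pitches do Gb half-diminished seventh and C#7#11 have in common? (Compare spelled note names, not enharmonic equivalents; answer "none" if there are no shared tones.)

Gb half-diminished seventh: Gb Bbb Dbb Fb
C#7#11: C# E# G# B F##
Common to both → none.

none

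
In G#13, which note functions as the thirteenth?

E♯

Root of G#13 = G♯. The 13th is a major 13th: G♯ up a major 13th → E♯.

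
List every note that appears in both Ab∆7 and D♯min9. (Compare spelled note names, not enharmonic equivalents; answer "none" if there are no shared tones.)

Ab∆7: Ab C Eb G
D♯min9: D# F# A# C# E#
Common to both → none.

none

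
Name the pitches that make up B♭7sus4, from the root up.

B♭7sus4 is a dominant seventh suspended fourth built on Bb.
Root: Bb
Perfect 4th (4th): Eb
Perfect 5th (5th): F
Minor 7th (7th): Ab

Bb – Eb – F – Ab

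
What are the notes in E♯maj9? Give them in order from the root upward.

E♯ G𝄪 B♯ D𝄪 F𝄪

E♯maj9: major ninth on E♯.
root → E♯
3rd (major 3rd) → G𝄪
5th (perfect 5th) → B♯
7th (major 7th) → D𝄪
9th (major 9th) → F𝄪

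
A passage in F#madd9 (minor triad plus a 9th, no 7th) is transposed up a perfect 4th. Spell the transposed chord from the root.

F# up a perfect 4th → B. New chord: B minor added-ninth.
Root: B
Minor 3rd (3rd): D
Perfect 5th (5th): F#
Major 9th (9th): C#

B, D, F#, C#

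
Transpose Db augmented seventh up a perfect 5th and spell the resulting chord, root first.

A-flat, C, E, G-flat

Transposed root: D-flat → A-flat (perfect 5th up). So we spell A-flat augmented seventh:
- root: A-flat
- major 3rd: C
- augmented 5th: E
- minor 7th: G-flat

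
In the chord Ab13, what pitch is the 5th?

Eb

Root of Ab13 = Ab. The 5th is a perfect 5th: Ab up a perfect 5th → Eb.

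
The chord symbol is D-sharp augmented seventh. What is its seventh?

C#

Root of D-sharp augmented seventh = D#. The 7th is a minor 7th: D# up a minor 7th → C#.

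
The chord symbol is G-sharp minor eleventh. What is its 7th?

G-sharp minor eleventh is built on G-sharp; its 7th is a minor 7th above the root.
A seventh above G uses the letter F, and the minor 7th above G-sharp is F-sharp.

F-sharp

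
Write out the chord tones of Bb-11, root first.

Root Bb, quality minor eleventh:
root → Bb
3rd (minor 3rd) → Db
5th (perfect 5th) → F
7th (minor 7th) → Ab
9th (major 9th) → C
11th (perfect 11th) → Eb

Bb, Db, F, Ab, C, Eb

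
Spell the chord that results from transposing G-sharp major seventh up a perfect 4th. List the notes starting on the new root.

C♯  E♯  G♯  B♯

A perfect 4th up from G♯ is C♯, so the new chord is C♯ major seventh.
root → C♯
3rd (major 3rd) → E♯
5th (perfect 5th) → G♯
7th (major 7th) → B♯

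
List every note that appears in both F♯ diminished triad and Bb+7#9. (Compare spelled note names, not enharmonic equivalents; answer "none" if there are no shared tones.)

F♯ diminished triad: F♯ A C
Bb+7#9: B♭ D F♯ A♭ C♯
Common to both → F♯.

F♯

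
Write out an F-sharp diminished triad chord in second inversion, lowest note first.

In root position, F-sharp diminished triad is F-sharp–A–C.
Second inversion puts the fifth (C) in the bass.

C, F-sharp, A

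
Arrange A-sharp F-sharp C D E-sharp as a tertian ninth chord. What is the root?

Stacking in thirds gives D – F-sharp – A-sharp – C – E-sharp, so D is the root — D dominant seventh sharp nine sharp five.

D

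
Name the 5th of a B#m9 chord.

Root of B#m9 = B#. The 5th is a perfect 5th: B# up a perfect 5th → F##.

F##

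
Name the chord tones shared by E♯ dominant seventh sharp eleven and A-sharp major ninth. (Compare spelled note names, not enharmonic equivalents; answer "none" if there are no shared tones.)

E♯ dominant seventh sharp eleven = E-sharp, G-double-sharp, B-sharp, D-sharp, A-double-sharp.
A-sharp major ninth = A-sharp, C-double-sharp, E-sharp, G-double-sharp, B-sharp.
Shared: E-sharp, G-double-sharp, B-sharp.

E-sharp, G-double-sharp, B-sharp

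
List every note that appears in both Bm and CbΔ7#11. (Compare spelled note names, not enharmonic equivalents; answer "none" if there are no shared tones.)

Bm = B, D, F♯.
CbΔ7#11 = C♭, E♭, G♭, B♭, F.
Shared: none.

none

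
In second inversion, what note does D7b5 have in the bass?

A♭

D7b5 in root position is D–F♯–A♭–C.
Second inversion places the fifth in the bass, which is A♭.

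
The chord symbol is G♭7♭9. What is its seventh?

Root of G♭7♭9 = Gb. The 7th is a minor 7th: Gb up a minor 7th → Fb.

Fb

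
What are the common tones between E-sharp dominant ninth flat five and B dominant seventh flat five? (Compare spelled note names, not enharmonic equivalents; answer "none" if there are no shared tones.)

E-sharp dominant ninth flat five: E-sharp G-double-sharp B D-sharp F-double-sharp
B dominant seventh flat five: B D-sharp F A
Common to both → B, D-sharp.

B – D-sharp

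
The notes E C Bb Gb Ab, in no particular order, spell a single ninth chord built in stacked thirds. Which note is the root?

Ab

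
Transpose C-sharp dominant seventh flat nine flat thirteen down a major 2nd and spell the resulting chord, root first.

C# down a major 2nd → B. New chord: B dominant seventh flat nine flat thirteen.
- root: B
- major 3rd: D#
- perfect 5th: F#
- minor 7th: A
- minor 9th: C
- minor 13th: G

B, D#, F#, A, C, G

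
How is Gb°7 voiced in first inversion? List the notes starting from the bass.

Bbb Dbb Fbb Gb

In root position, Gb°7 is Gb–Bbb–Dbb–Fbb.
First inversion puts the third (Bbb) in the bass.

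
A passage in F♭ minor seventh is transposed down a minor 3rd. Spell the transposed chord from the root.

Fb down a minor 3rd → Db. New chord: Db minor seventh.
Root: Db
Minor 3rd (3rd): Fb
Perfect 5th (5th): Ab
Minor 7th (7th): Cb

Db – Fb – Ab – Cb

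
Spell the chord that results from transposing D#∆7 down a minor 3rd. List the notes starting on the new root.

B♯  D𝄪  F𝄪  A𝄪

D♯ down a minor 3rd → B♯. New chord: B♯ major seventh.
- root: B♯
- major 3rd: D𝄪
- perfect 5th: F𝄪
- major 7th: A𝄪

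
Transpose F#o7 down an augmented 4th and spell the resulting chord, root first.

Transposed root: F♯ → C (augmented 4th down). So we spell C diminished seventh:
- root: C
- minor 3rd: E♭
- diminished 5th: G♭
- diminished 7th: B𝄫

C  E♭  G♭  B𝄫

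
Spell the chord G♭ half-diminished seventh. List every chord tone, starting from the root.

G-flat B-double-flat D-double-flat F-flat

G♭ half-diminished seventh is a half-diminished seventh built on G-flat.
- root: G-flat
- minor 3rd: B-double-flat
- diminished 5th: D-double-flat
- minor 7th: F-flat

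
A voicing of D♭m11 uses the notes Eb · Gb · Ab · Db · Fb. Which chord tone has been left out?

D♭m11 = Db, Fb, Ab, Cb, Eb, Gb. The voicing lacks the 7th (minor 7th), Cb.

Cb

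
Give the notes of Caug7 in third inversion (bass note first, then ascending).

Bb C E G#

In root position, Caug7 is C–E–G#–Bb.
Third inversion puts the seventh (Bb) in the bass.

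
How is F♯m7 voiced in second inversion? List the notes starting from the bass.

In root position, F♯m7 is F♯–A–C♯–E.
Second inversion puts the fifth (C♯) in the bass.

C♯  E  F♯  A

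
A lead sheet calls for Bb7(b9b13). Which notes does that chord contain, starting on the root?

Bb, D, F, Ab, Cb, Gb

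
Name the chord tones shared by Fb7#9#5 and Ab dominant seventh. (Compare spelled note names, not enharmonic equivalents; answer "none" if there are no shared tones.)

Ab, C

Fb7#9#5: Fb Ab C Ebb G
Ab dominant seventh: Ab C Eb Gb
Common to both → Ab, C.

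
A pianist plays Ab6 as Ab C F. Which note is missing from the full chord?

Eb

The full Ab6 chord is Ab, C, Eb, F.
Comparing with the voicing, the perfect 5th (5th) — Eb — is absent.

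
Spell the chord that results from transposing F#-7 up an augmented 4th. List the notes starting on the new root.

An augmented 4th up from F# is B#, so the new chord is B# minor seventh.
- root: B#
- minor 3rd: D#
- perfect 5th: F##
- minor 7th: A#

B#, D#, F##, A#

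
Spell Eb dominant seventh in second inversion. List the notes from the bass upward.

Bb, Db, Eb, G

Eb dominant seventh = Eb–G–Bb–Db; second inversion → fifth (Bb) lowest.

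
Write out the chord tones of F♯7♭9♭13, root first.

F♯7♭9♭13: dominant seventh flat nine flat thirteen on F#.
Root: F#
Major 3rd (3rd): A#
Perfect 5th (5th): C#
Minor 7th (7th): E
Minor 9th (9th): G
Minor 13th (13th): D

F# A# C# E G D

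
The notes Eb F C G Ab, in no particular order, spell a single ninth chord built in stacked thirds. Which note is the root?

Stacking in thirds gives F – Ab – C – Eb – G, so F is the root — F minor ninth.

F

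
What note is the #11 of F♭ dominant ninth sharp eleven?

B-flat

Root of F♭ dominant ninth sharp eleven = F-flat. The 11th is an augmented 11th: F-flat up an augmented 11th → B-flat.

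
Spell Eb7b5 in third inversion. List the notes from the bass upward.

In root position, Eb7b5 is Eb–G–Bbb–Db.
Third inversion puts the seventh (Db) in the bass.

Db  Eb  G  Bbb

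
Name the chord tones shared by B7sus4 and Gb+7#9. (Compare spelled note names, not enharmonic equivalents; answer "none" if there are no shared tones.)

B7sus4 = B, E, F#, A.
Gb+7#9 = Gb, Bb, D, Fb, A.
Shared: A.

A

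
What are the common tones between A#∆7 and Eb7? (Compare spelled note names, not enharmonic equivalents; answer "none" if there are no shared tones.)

A#∆7 = A#, C##, E#, G##.
Eb7 = Eb, G, Bb, Db.
Shared: none.

none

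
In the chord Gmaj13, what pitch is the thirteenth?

E

Gmaj13 is built on G; its 13th is a major 13th above the root.
A sixth above G uses the letter E, and the major 13th above G is E.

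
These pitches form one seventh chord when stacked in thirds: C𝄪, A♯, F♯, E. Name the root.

Stacking in thirds gives F♯ – A♯ – C𝄪 – E, so F♯ is the root — F♯ augmented seventh.

F♯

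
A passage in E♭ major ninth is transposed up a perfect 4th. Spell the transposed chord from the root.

Ab – C – Eb – G – Bb

A perfect 4th up from Eb is Ab, so the new chord is Ab major ninth.
Root: Ab
Major 3rd (3rd): C
Perfect 5th (5th): Eb
Major 7th (7th): G
Major 9th (9th): Bb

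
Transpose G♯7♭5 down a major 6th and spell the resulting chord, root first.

Transposed root: G# → B (major 6th down). So we spell B dominant seventh flat five:
- root: B
- major 3rd: D#
- diminished 5th: F
- minor 7th: A

B D# F A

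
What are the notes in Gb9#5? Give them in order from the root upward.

G♭, B♭, D, F♭, A♭

Root G♭, quality dominant ninth sharp five:
- root: G♭
- major 3rd: B♭
- augmented 5th: D
- minor 7th: F♭
- major 9th: A♭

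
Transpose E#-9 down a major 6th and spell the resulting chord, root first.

Transposed root: E# → G# (major 6th down). So we spell G# minor ninth:
- root: G#
- minor 3rd: B
- perfect 5th: D#
- minor 7th: F#
- major 9th: A#

G# – B – D# – F# – A#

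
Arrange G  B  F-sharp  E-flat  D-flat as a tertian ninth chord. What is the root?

E-flat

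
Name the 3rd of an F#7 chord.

A#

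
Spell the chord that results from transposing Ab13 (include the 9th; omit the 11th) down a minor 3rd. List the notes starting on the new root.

A minor 3rd down from Ab is F, so the new chord is F dominant thirteenth.
root → F
3rd (major 3rd) → A
5th (perfect 5th) → C
7th (minor 7th) → Eb
9th (major 9th) → G
13th (major 13th) → D

F  A  C  Eb  G  D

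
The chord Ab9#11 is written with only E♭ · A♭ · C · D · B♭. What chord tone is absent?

G♭

The full Ab9#11 chord is A♭, C, E♭, G♭, B♭, D.
Comparing with the voicing, the minor 7th (7th) — G♭ — is absent.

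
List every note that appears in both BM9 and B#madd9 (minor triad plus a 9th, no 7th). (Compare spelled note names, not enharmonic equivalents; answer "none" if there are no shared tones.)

BM9 = B, D#, F#, A#, C#.
B#madd9 = B#, D#, F##, C##.
Shared: D#.

D#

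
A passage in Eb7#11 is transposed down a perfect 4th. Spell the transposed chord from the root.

Bb D F Ab E

Transposed root: Eb → Bb (perfect 4th down). So we spell Bb dominant seventh sharp eleven:
Bb — root
D — major 3rd
F — perfect 5th
Ab — minor 7th
E — augmented 11th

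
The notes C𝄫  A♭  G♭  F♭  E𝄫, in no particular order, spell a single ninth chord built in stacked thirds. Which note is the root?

F♭

Arranged so that each adjacent pair is a third by letter name: F♭ – A♭ – C𝄫 – E𝄫 – G♭.
The bottom of that stack, F♭, is the root (this is F♭ dominant ninth flat five).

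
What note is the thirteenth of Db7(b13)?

Bbb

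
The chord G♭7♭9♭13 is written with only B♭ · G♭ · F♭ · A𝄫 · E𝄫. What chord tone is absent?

D♭

The full G♭7♭9♭13 chord is G♭, B♭, D♭, F♭, A𝄫, E𝄫.
Comparing with the voicing, the perfect 5th (5th) — D♭ — is absent.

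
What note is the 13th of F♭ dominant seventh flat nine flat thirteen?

Root of F♭ dominant seventh flat nine flat thirteen = F-flat. The 13th is a minor 13th: F-flat up a minor 13th → D-double-flat.

D-double-flat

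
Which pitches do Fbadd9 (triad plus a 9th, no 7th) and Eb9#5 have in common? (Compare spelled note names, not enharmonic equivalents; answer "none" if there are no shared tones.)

none

Fbadd9 = Fb, Ab, Cb, Gb.
Eb9#5 = Eb, G, B, Db, F.
Shared: none.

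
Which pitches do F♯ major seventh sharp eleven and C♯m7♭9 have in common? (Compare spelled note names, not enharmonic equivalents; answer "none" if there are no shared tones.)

C#

F♯ major seventh sharp eleven = F#, A#, C#, E#, B#.
C♯m7♭9 = C#, E, G#, B, D.
Shared: C#.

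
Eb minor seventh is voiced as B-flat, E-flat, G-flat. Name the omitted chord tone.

Eb minor seventh = E-flat, G-flat, B-flat, D-flat. The voicing lacks the 7th (minor 7th), D-flat.

D-flat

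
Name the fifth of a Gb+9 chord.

D

Root of Gb+9 = Gb. The 5th is an augmented 5th: Gb up an augmented 5th → D.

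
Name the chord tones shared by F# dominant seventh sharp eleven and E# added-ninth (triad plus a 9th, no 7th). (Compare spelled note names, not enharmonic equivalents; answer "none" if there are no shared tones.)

F# dominant seventh sharp eleven = F-sharp, A-sharp, C-sharp, E, B-sharp.
E# added-ninth = E-sharp, G-double-sharp, B-sharp, F-double-sharp.
Shared: B-sharp.

B-sharp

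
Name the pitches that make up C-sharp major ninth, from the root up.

C-sharp major ninth is a major ninth built on C-sharp.
- root: C-sharp
- major 3rd: E-sharp
- perfect 5th: G-sharp
- major 7th: B-sharp
- major 9th: D-sharp

C-sharp  E-sharp  G-sharp  B-sharp  D-sharp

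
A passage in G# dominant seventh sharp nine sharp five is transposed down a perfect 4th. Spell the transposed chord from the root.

G-sharp down a perfect 4th → D-sharp. New chord: D-sharp dominant seventh sharp nine sharp five.
D-sharp — root
F-double-sharp — major 3rd
A-double-sharp — augmented 5th
C-sharp — minor 7th
E-double-sharp — augmented 9th

D-sharp, F-double-sharp, A-double-sharp, C-sharp, E-double-sharp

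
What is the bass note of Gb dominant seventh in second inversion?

D-flat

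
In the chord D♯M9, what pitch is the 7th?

C##

D♯M9 is built on D#; its 7th is a major 7th above the root.
A seventh above D uses the letter C, and the major 7th above D# is C##.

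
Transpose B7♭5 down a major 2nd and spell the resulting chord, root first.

Transposed root: B → A (major 2nd down). So we spell A dominant seventh flat five:
Root: A
Major 3rd (3rd): C♯
Diminished 5th (5th): E♭
Minor 7th (7th): G

A C♯ E♭ G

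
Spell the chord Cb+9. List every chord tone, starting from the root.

Cb, Eb, G, Bbb, Db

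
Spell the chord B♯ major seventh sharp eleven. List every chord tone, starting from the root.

B♯ major seventh sharp eleven is a major seventh sharp eleven built on B#.
- root: B#
- major 3rd: D##
- perfect 5th: F##
- major 7th: A##
- augmented 11th: E##

B# – D## – F## – A## – E##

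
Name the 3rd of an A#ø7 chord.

C#

A#ø7 is built on A#; its 3rd is a minor 3rd above the root.
A third above A uses the letter C, and the minor 3rd above A# is C#.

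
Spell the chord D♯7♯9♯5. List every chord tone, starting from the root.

D♯7♯9♯5 is a dominant seventh sharp nine sharp five built on D#.
D# — root
F## — major 3rd
A## — augmented 5th
C# — minor 7th
E## — augmented 9th

D#, F##, A##, C#, E##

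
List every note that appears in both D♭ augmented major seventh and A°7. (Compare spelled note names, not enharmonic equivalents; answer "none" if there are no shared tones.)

A, C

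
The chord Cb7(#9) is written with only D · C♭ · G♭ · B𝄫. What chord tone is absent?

E♭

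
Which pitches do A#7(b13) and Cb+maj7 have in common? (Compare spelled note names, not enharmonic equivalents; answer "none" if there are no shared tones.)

none

A#7(b13): A# C## E# G# F#
Cb+maj7: Cb Eb G Bb
Common to both → none.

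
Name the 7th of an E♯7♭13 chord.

D#

Root of E♯7♭13 = E#. The 7th is a minor 7th: E# up a minor 7th → D#.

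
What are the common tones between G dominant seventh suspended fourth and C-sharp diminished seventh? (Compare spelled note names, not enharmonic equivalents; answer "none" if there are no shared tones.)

G

G dominant seventh suspended fourth = G, C, D, F.
C-sharp diminished seventh = C-sharp, E, G, B-flat.
Shared: G.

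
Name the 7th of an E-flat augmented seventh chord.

E-flat augmented seventh is built on E♭; its 7th is a minor 7th above the root.
A seventh above E uses the letter D, and the minor 7th above E♭ is D♭.

D♭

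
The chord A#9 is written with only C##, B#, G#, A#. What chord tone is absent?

E#

The full A#9 chord is A#, C##, E#, G#, B#.
Comparing with the voicing, the perfect 5th (5th) — E# — is absent.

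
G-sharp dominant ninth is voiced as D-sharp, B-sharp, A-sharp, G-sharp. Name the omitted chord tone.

F-sharp

The full G-sharp dominant ninth chord is G-sharp, B-sharp, D-sharp, F-sharp, A-sharp.
Comparing with the voicing, the minor 7th (7th) — F-sharp — is absent.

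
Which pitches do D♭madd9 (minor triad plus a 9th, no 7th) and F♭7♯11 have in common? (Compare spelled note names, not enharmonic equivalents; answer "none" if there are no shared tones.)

Fb, Ab

D♭madd9: Db Fb Ab Eb
F♭7♯11: Fb Ab Cb Ebb Bb
Common to both → Fb, Ab.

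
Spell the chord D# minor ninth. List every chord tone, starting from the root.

D# minor ninth is a minor ninth built on D-sharp.
Root: D-sharp
Minor 3rd (3rd): F-sharp
Perfect 5th (5th): A-sharp
Minor 7th (7th): C-sharp
Major 9th (9th): E-sharp

D-sharp, F-sharp, A-sharp, C-sharp, E-sharp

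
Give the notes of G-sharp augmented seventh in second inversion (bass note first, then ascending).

G-sharp augmented seventh = G-sharp–B-sharp–D-double-sharp–F-sharp; second inversion → fifth (D-double-sharp) lowest.

D-double-sharp  F-sharp  G-sharp  B-sharp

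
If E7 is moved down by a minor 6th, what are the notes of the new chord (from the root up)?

G#, B#, D#, F#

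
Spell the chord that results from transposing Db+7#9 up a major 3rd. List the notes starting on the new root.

Transposed root: Db → F (major 3rd up). So we spell F dominant seventh sharp nine sharp five:
root → F
3rd (major 3rd) → A
5th (augmented 5th) → C#
7th (minor 7th) → Eb
9th (augmented 9th) → G#

F, A, C#, Eb, G#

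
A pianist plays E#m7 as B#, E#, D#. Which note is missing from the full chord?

The full E#m7 chord is E#, G#, B#, D#.
Comparing with the voicing, the minor 3rd (3rd) — G# — is absent.

G#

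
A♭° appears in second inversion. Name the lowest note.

Ebb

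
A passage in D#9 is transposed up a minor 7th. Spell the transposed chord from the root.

A minor 7th up from D♯ is C♯, so the new chord is C♯ dominant ninth.
- root: C♯
- major 3rd: E♯
- perfect 5th: G♯
- minor 7th: B
- major 9th: D♯

C♯ – E♯ – G♯ – B – D♯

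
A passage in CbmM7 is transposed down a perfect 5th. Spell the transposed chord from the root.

Fb Abb Cb Eb

Cb down a perfect 5th → Fb. New chord: Fb minor-major seventh.
- root: Fb
- minor 3rd: Abb
- perfect 5th: Cb
- major 7th: Eb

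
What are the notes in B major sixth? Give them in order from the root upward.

B, D#, F#, G#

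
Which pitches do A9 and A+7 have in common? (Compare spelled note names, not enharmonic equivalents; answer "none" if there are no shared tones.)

A C# G

A9: A C# E G B
A+7: A C# E# G
Common to both → A, C#, G.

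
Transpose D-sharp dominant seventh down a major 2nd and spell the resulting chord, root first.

C-sharp – E-sharp – G-sharp – B

A major 2nd down from D-sharp is C-sharp, so the new chord is C-sharp dominant seventh.
C-sharp — root
E-sharp — major 3rd
G-sharp — perfect 5th
B — minor 7th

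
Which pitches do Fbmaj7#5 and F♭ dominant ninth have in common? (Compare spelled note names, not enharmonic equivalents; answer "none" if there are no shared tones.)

Fb Ab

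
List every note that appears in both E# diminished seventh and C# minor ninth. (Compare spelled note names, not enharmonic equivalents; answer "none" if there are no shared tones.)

G-sharp, B

E# diminished seventh: E-sharp G-sharp B D
C# minor ninth: C-sharp E G-sharp B D-sharp
Common to both → G-sharp, B.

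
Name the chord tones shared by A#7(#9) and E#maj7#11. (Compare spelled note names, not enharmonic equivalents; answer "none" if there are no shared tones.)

E♯

A#7(#9): A♯ C𝄪 E♯ G♯ B𝄪
E#maj7#11: E♯ G𝄪 B♯ D𝄪 A𝄪
Common to both → E♯.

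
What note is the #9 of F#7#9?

G𝄪

Root of F#7#9 = F♯. The 9th is an augmented 9th: F♯ up an augmented 9th → G𝄪.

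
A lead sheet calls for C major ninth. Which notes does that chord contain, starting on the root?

C, E, G, B, D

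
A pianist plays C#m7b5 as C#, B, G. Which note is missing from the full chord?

E

The full C#m7b5 chord is C#, E, G, B.
Comparing with the voicing, the minor 3rd (3rd) — E — is absent.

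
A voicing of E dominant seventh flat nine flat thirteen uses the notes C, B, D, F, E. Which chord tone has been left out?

E dominant seventh flat nine flat thirteen = E, G#, B, D, F, C. The voicing lacks the 3rd (major 3rd), G#.

G#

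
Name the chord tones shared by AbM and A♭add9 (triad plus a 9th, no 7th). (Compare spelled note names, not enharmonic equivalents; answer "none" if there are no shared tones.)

Ab, C, Eb

AbM: Ab C Eb
A♭add9: Ab C Eb Bb
Common to both → Ab, C, Eb.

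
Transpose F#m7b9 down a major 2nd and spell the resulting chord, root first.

A major 2nd down from F♯ is E, so the new chord is E minor seventh flat nine.
root → E
3rd (minor 3rd) → G
5th (perfect 5th) → B
7th (minor 7th) → D
9th (minor 9th) → F

E – G – B – D – F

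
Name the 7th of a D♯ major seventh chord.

C##

Root of D♯ major seventh = D#. The 7th is a major 7th: D# up a major 7th → C##.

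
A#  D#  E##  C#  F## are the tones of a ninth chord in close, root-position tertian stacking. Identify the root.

D#

Stacking in thirds gives D# – F## – A# – C# – E##, so D# is the root — D# dominant seventh sharp nine.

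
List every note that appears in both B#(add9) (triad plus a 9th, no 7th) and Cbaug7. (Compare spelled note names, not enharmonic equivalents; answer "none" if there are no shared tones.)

none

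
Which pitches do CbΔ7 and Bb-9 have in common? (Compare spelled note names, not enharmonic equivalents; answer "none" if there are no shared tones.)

Bb

CbΔ7: Cb Eb Gb Bb
Bb-9: Bb Db F Ab C
Common to both → Bb.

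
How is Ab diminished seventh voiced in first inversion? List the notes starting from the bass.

In root position, Ab diminished seventh is Ab–Cb–Ebb–Gbb.
First inversion puts the third (Cb) in the bass.

Cb – Ebb – Gbb – Ab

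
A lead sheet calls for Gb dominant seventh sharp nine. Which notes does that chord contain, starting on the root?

Gb dominant seventh sharp nine: dominant seventh sharp nine on Gb.
Root: Gb
Major 3rd (3rd): Bb
Perfect 5th (5th): Db
Minor 7th (7th): Fb
Augmented 9th (9th): A

Gb – Bb – Db – Fb – A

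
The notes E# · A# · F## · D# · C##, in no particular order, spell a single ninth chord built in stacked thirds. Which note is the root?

Stacking in thirds gives D# – F## – A# – C## – E#, so D# is the root — D# major ninth.

D#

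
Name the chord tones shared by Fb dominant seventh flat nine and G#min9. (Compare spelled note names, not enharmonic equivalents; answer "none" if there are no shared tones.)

Fb dominant seventh flat nine: Fb Ab Cb Ebb Gbb
G#min9: G# B D# F# A#
Common to both → none.

none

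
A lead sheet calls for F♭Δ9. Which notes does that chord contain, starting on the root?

F♭Δ9: major ninth on F♭.
F♭ — root
A♭ — major 3rd
C♭ — perfect 5th
E♭ — major 7th
G♭ — major 9th

F♭, A♭, C♭, E♭, G♭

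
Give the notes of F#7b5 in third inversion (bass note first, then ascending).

In root position, F#7b5 is F#–A#–C–E.
Third inversion puts the seventh (E) in the bass.

E, F#, A#, C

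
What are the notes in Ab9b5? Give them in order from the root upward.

Ab9b5: dominant ninth flat five on A♭.
A♭ — root
C — major 3rd
E𝄫 — diminished 5th
G♭ — minor 7th
B♭ — major 9th

A♭ – C – E𝄫 – G♭ – B♭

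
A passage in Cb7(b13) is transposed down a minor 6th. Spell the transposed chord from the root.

Eb, G, Bb, Db, Cb

A minor 6th down from Cb is Eb, so the new chord is Eb dominant seventh flat thirteen.
root → Eb
3rd (major 3rd) → G
5th (perfect 5th) → Bb
7th (minor 7th) → Db
13th (minor 13th) → Cb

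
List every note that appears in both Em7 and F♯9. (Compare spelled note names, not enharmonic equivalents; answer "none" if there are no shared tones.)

E

Em7: E G B D
F♯9: F♯ A♯ C♯ E G♯
Common to both → E.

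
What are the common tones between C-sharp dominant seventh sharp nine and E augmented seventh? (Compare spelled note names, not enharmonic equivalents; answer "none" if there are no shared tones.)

C-sharp dominant seventh sharp nine = C♯, E♯, G♯, B, D𝄪.
E augmented seventh = E, G♯, B♯, D.
Shared: G♯.

G♯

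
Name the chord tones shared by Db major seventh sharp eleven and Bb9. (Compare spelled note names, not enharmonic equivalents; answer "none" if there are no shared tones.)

Db major seventh sharp eleven = Db, F, Ab, C, G.
Bb9 = Bb, D, F, Ab, C.
Shared: F, Ab, C.

F, Ab, C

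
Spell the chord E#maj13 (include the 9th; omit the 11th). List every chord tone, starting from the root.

E#, G##, B#, D##, F##, C##

Root E#, quality major thirteenth:
- root: E#
- major 3rd: G##
- perfect 5th: B#
- major 7th: D##
- major 9th: F##
- major 13th: C##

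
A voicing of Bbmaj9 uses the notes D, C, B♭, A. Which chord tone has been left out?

F

Bbmaj9 = B♭, D, F, A, C. The voicing lacks the 5th (perfect 5th), F.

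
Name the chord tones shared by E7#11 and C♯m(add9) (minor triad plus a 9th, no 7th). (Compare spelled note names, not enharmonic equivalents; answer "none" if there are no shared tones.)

E7#11: E G# B D A#
C♯m(add9): C# E G# D#
Common to both → E, G#.

E – G#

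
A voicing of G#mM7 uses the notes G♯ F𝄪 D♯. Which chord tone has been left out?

B

The full G#mM7 chord is G♯, B, D♯, F𝄪.
Comparing with the voicing, the minor 3rd (3rd) — B — is absent.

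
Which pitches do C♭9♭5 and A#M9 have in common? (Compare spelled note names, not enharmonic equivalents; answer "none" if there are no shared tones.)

C♭9♭5 = Cb, Eb, Gbb, Bbb, Db.
A#M9 = A#, C##, E#, G##, B#.
Shared: none.

none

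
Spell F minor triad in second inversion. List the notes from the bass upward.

C F Ab

In root position, F minor triad is F–Ab–C.
Second inversion puts the fifth (C) in the bass.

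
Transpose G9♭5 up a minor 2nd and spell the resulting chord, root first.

A♭  C  E𝄫  G♭  B♭

A minor 2nd up from G is A♭, so the new chord is A♭ dominant ninth flat five.
A♭ — root
C — major 3rd
E𝄫 — diminished 5th
G♭ — minor 7th
B♭ — major 9th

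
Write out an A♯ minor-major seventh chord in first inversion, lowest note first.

C-sharp E-sharp G-double-sharp A-sharp

A♯ minor-major seventh = A-sharp–C-sharp–E-sharp–G-double-sharp; first inversion → third (C-sharp) lowest.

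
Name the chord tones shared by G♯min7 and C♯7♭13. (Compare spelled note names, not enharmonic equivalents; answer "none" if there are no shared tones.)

G#, B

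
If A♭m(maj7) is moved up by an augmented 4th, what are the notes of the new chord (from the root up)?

D  F  A  C#

An augmented 4th up from Ab is D, so the new chord is D minor-major seventh.
- root: D
- minor 3rd: F
- perfect 5th: A
- major 7th: C#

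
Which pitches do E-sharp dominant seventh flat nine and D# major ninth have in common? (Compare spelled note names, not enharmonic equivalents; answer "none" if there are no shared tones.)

E-sharp dominant seventh flat nine = E-sharp, G-double-sharp, B-sharp, D-sharp, F-sharp.
D# major ninth = D-sharp, F-double-sharp, A-sharp, C-double-sharp, E-sharp.
Shared: E-sharp, D-sharp.

E-sharp – D-sharp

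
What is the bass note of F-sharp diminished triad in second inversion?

F-sharp diminished triad in root position is F#–A–C.
Second inversion places the fifth in the bass, which is C.

C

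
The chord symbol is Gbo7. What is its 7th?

Root of Gbo7 = G♭. The 7th is a diminished 7th: G♭ up a diminished 7th → F𝄫.

F𝄫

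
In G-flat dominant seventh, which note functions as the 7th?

Fb

Root of G-flat dominant seventh = Gb. The 7th is a minor 7th: Gb up a minor 7th → Fb.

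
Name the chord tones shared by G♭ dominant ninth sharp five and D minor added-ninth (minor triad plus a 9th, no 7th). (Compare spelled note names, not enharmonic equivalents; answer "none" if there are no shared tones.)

D

G♭ dominant ninth sharp five = G-flat, B-flat, D, F-flat, A-flat.
D minor added-ninth = D, F, A, E.
Shared: D.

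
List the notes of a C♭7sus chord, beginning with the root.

Cb  Fb  Gb  Bbb

Root Cb, quality dominant seventh suspended fourth:
Root: Cb
Perfect 4th (4th): Fb
Perfect 5th (5th): Gb
Minor 7th (7th): Bbb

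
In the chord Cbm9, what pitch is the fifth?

G♭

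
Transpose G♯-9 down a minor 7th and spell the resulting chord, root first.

A minor 7th down from G# is A#, so the new chord is A# minor ninth.
A# — root
C# — minor 3rd
E# — perfect 5th
G# — minor 7th
B# — major 9th

A#, C#, E#, G#, B#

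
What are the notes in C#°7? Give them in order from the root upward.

C# – E – G – Bb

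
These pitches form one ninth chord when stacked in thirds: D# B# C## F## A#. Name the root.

Arranged so that each adjacent pair is a third by letter name: B# – D# – F## – A# – C##.
The bottom of that stack, B#, is the root (this is B# minor ninth).

B#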